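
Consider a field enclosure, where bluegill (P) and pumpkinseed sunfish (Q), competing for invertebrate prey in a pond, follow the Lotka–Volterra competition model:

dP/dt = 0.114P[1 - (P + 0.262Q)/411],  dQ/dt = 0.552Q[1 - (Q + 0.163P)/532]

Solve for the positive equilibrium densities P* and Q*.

P* ≈ 284, Q* ≈ 486

Setting both brackets to zero gives the nullclines P + 0.262Q = 411 and 0.163P + Q = 532.
Substituting Q = 532 - 0.163P into the first: P(1 - 0.262·0.163) = 411 - 0.262·532.
So P* = 272/0.957 = 284, and then Q* = 532 - 0.163·284 = 486.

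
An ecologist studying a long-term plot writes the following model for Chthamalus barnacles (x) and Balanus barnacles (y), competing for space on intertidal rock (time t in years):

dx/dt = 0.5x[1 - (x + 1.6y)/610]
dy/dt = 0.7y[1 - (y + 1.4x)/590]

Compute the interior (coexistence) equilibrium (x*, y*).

x* ≈ 269, y* ≈ 213

Setting both brackets to zero gives the nullclines x + 1.6y = 610 and 1.4x + y = 590.
Substituting y = 590 - 1.4x into the first: x(1 - 1.6·1.4) = 610 - 1.6·590.
So x* = -334/-1.24 = 269, and then y* = 590 - 1.4·269 = 213.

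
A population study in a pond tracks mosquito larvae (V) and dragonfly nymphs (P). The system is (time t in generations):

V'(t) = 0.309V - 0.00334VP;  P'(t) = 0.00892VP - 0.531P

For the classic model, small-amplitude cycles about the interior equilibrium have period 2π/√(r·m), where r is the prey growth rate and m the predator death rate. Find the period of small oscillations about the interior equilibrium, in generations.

T ≈ 15.5 generations

Here r = 0.309 and m = 0.531, so r·m = 0.164.
ω = √0.164 = 0.405 per generation, hence T = 2π/ω ≈ 15.5 generations.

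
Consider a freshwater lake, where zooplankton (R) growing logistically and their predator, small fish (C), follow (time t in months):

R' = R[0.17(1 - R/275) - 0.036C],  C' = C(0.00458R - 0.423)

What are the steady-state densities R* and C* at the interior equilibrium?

R* ≈ 92.4, C* ≈ 3.14

From dC/dt = 0 with C > 0: 0.00458R* = 0.423, so R* = 92.4.
Substitute into dR/dt = 0: 0.17(1 - 92.4/275) = 0.036C*.
The bracket is 0.664, giving C* = 0.113/0.036 = 3.14.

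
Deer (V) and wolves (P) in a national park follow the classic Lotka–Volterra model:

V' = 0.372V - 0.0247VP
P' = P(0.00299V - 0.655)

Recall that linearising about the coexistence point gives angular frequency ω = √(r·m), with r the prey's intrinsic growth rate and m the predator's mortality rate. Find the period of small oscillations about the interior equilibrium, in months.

T ≈ 12.7 months

Here r = 0.372 and m = 0.655, so r·m = 0.244.
ω = √0.244 = 0.494 per month, hence T = 2π/ω ≈ 12.7 months.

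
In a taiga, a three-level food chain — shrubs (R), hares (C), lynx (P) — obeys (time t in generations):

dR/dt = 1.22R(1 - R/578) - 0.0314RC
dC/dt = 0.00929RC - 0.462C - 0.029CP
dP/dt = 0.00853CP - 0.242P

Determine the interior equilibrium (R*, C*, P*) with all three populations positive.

From dP/dt = 0: 0.00853C* = 0.242, so C* = 28.4.
From dR/dt = 0: 1.22(1 - R*/578) = 0.0314·28.4, giving R* = 578·(1 - 0.73) = 156.
From dC/dt = 0: 0.00929·156 - 0.462 = 0.029P*, so P* = 0.987/0.029 = 34.

R* ≈ 156, C* ≈ 28.4, P* ≈ 34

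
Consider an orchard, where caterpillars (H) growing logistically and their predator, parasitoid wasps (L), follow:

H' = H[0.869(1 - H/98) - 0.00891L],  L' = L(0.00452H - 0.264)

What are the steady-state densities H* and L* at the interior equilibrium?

H* ≈ 58.4, L* ≈ 39.4

From dL/dt = 0 with L > 0: 0.00452H* = 0.264, so H* = 58.4.
Substitute into dH/dt = 0: 0.869(1 - 58.4/98) = 0.00891L*.
The bracket is 0.404, giving L* = 0.351/0.00891 = 39.4.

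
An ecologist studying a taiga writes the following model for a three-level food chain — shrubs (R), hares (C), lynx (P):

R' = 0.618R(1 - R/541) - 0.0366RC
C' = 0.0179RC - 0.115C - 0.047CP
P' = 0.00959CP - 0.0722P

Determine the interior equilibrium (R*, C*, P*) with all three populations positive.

From dP/dt = 0: 0.00959C* = 0.0722, so C* = 7.53.
From dR/dt = 0: 0.618(1 - R*/541) = 0.0366·7.53, giving R* = 541·(1 - 0.446) = 300.
From dC/dt = 0: 0.0179·300 - 0.115 = 0.047P*, so P* = 5.25/0.047 = 112.

R* ≈ 300, C* ≈ 7.53, P* ≈ 112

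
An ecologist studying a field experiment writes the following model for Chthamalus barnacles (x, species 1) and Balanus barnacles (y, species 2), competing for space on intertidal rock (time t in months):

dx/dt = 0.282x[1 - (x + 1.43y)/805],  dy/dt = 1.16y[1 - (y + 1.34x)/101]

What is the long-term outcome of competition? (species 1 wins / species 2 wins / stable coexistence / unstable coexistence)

species 1 excludes species 2

Compare the nullcline intercepts: K1/α12 = 805/1.43 = 563 > K2 = 101; K2/α21 = 101/1.34 = 75.4 < K1 = 805.
Since the inequalities point opposite ways, species 1 can invade but species 2 cannot.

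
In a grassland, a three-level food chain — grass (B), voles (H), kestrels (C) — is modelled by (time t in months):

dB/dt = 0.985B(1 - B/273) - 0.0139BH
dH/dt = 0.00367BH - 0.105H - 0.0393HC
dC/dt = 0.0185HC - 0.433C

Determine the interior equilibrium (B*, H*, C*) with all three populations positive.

B* ≈ 183, H* ≈ 23.4, C* ≈ 14.4

From dC/dt = 0: 0.0185H* = 0.433, so H* = 23.4.
From dB/dt = 0: 0.985(1 - B*/273) = 0.0139·23.4, giving B* = 273·(1 - 0.33) = 183.
From dH/dt = 0: 0.00367·183 - 0.105 = 0.0393C*, so C* = 0.566/0.0393 = 14.4.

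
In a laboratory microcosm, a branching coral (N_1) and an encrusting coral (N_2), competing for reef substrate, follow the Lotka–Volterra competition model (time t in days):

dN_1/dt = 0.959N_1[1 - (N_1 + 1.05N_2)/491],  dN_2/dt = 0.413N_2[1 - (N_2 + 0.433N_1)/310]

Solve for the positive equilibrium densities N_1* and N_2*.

Setting both brackets to zero gives the nullclines N_1 + 1.05N_2 = 491 and 0.433N_1 + N_2 = 310.
Substituting N_2 = 310 - 0.433N_1 into the first: N_1(1 - 1.05·0.433) = 491 - 1.05·310.
So N_1* = 166/0.545 = 303, and then N_2* = 310 - 0.433·303 = 179.

N_1* ≈ 303, N_2* ≈ 179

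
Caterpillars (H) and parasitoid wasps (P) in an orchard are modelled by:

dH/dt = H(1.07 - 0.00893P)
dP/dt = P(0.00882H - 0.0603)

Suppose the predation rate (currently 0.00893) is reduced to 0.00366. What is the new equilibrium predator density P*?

P* ≈ 292

At the interior fixed point, setting dH/dt = 0 with H > 0 fixes P* = (prey growth rate)/(HP coefficient) — independent of the other coefficients.
With the change, P* = 1.07/0.00366 = 292; it rises from 120.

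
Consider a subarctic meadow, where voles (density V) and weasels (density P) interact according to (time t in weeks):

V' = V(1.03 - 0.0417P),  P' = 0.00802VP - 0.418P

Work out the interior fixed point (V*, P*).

Set dP/dt = 0 with P > 0: 0.00802V - 0.418 = 0, so V* = 0.418/0.00802 = 52.1.
Set dV/dt = 0 with V > 0: 1.03 - 0.0417P = 0, so P* = 1.03/0.0417 = 24.7.

V* ≈ 52.1, P* ≈ 24.7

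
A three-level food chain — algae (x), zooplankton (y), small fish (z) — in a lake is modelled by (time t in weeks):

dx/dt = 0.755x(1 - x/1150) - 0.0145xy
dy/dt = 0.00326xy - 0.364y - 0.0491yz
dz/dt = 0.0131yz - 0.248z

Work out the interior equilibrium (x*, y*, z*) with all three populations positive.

x* ≈ 732, y* ≈ 18.9, z* ≈ 41.2

From dz/dt = 0: 0.0131y* = 0.248, so y* = 18.9.
From dx/dt = 0: 0.755(1 - x*/1150) = 0.0145·18.9, giving x* = 1150·(1 - 0.364) = 732.
From dy/dt = 0: 0.00326·732 - 0.364 = 0.0491z*, so z* = 2.02/0.0491 = 41.2.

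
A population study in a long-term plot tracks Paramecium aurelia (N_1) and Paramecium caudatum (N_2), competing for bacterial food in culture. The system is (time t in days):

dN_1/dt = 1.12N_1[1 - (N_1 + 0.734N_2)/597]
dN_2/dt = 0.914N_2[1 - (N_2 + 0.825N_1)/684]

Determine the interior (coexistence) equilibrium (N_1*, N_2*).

Setting both brackets to zero gives the nullclines N_1 + 0.734N_2 = 597 and 0.825N_1 + N_2 = 684.
Substituting N_2 = 684 - 0.825N_1 into the first: N_1(1 - 0.734·0.825) = 597 - 0.734·684.
So N_1* = 94.9/0.394 = 241, and then N_2* = 684 - 0.825·241 = 485.

N_1* ≈ 241, N_2* ≈ 485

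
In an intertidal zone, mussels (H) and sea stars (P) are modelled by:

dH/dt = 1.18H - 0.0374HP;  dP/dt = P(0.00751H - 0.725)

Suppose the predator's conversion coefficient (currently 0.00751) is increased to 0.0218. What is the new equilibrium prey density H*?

At the interior fixed point, setting dP/dt = 0 with P > 0 fixes H* = (predator death rate)/(HP coefficient) — independent of the other coefficients.
With the change, H* = 0.725/0.0218 = 33.3; it falls from 96.5.

H* ≈ 33.3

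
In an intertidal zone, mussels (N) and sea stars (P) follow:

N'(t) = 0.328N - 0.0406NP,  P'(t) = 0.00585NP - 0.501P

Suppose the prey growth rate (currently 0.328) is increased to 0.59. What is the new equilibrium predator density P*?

At the interior fixed point, setting dN/dt = 0 with N > 0 fixes P* = (prey growth rate)/(NP coefficient) — independent of the other coefficients.
With the change, P* = 0.59/0.0406 = 14.5; it rises from 8.08.

P* ≈ 14.5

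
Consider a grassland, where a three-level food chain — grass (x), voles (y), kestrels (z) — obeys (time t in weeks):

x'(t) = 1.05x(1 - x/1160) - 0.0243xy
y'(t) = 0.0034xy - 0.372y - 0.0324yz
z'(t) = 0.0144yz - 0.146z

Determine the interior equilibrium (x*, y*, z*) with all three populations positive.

x* ≈ 888, y* ≈ 10.1, z* ≈ 81.7

From dz/dt = 0: 0.0144y* = 0.146, so y* = 10.1.
From dx/dt = 0: 1.05(1 - x*/1160) = 0.0243·10.1, giving x* = 1160·(1 - 0.235) = 888.
From dy/dt = 0: 0.0034·888 - 0.372 = 0.0324z*, so z* = 2.65/0.0324 = 81.7.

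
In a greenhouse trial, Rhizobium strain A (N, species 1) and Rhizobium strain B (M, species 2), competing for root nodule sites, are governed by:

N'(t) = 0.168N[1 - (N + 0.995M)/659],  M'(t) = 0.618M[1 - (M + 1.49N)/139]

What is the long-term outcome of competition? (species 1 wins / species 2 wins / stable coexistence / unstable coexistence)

Compare the nullcline intercepts: K1/α12 = 659/0.995 = 662 > K2 = 139; K2/α21 = 139/1.49 = 93.3 < K1 = 659.
Since the inequalities point opposite ways, species 1 can invade but species 2 cannot.

species 1 excludes species 2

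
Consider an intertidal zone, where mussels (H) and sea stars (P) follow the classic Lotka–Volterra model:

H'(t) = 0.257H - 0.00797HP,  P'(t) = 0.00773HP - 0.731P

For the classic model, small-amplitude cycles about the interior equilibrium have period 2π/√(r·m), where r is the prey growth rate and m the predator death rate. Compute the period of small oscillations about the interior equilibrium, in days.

Here r = 0.257 and m = 0.731, so r·m = 0.188.
ω = √0.188 = 0.433 per day, hence T = 2π/ω ≈ 14.5 days.

T ≈ 14.5 days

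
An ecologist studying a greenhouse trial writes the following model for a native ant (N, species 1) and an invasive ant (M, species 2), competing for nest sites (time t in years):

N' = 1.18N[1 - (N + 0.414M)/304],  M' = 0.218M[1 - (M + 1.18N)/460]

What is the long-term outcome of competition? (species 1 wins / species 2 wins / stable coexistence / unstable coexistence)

stable coexistence

Compare the nullcline intercepts: K1/α12 = 304/0.414 = 734 > K2 = 460; K2/α21 = 460/1.18 = 390 > K1 = 304.
Since both inequalities hold, each species can invade when rare, so the interior equilibrium is stable.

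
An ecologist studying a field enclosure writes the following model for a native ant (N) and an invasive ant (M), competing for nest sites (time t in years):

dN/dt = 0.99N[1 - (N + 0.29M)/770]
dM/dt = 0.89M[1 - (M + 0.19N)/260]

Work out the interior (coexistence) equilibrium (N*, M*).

N* ≈ 735, M* ≈ 120

Setting both brackets to zero gives the nullclines N + 0.29M = 770 and 0.19N + M = 260.
Substituting M = 260 - 0.19N into the first: N(1 - 0.29·0.19) = 770 - 0.29·260.
So N* = 695/0.945 = 735, and then M* = 260 - 0.19·735 = 120.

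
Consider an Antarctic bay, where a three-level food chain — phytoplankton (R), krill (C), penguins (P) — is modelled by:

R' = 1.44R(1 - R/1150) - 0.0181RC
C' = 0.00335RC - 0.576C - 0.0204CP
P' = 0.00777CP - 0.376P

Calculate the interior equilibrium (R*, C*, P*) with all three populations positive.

R* ≈ 451, C* ≈ 48.4, P* ≈ 45.7

From dP/dt = 0: 0.00777C* = 0.376, so C* = 48.4.
From dR/dt = 0: 1.44(1 - R*/1150) = 0.0181·48.4, giving R* = 1150·(1 - 0.608) = 451.
From dC/dt = 0: 0.00335·451 - 0.576 = 0.0204P*, so P* = 0.933/0.0204 = 45.7.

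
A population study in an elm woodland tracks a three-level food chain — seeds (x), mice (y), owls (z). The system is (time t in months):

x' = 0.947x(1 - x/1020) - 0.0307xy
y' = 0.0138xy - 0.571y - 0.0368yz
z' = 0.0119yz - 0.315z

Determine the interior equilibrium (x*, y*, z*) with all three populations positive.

x* ≈ 145, y* ≈ 26.5, z* ≈ 38.7

From dz/dt = 0: 0.0119y* = 0.315, so y* = 26.5.
From dx/dt = 0: 0.947(1 - x*/1020) = 0.0307·26.5, giving x* = 1020·(1 - 0.858) = 145.
From dy/dt = 0: 0.0138·145 - 0.571 = 0.0368z*, so z* = 1.43/0.0368 = 38.7.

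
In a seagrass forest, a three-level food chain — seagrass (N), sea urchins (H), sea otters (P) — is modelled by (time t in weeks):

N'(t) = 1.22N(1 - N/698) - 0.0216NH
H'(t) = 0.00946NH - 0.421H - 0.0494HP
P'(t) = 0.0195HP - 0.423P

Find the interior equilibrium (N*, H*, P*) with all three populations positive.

N* ≈ 430, H* ≈ 21.7, P* ≈ 73.8

From dP/dt = 0: 0.0195H* = 0.423, so H* = 21.7.
From dN/dt = 0: 1.22(1 - N*/698) = 0.0216·21.7, giving N* = 698·(1 - 0.384) = 430.
From dH/dt = 0: 0.00946·430 - 0.421 = 0.0494P*, so P* = 3.65/0.0494 = 73.8.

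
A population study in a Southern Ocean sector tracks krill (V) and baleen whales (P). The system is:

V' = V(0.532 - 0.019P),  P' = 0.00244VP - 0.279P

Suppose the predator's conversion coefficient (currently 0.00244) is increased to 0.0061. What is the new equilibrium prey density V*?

At the interior fixed point, setting dP/dt = 0 with P > 0 fixes V* = (predator death rate)/(VP coefficient) — independent of the other coefficients.
With the change, V* = 0.279/0.0061 = 45.7; it falls from 114.

V* ≈ 45.7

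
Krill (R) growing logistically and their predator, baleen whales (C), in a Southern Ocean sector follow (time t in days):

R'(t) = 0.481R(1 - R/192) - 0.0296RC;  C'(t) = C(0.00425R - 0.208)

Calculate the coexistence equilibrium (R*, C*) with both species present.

R* ≈ 48.9, C* ≈ 12.1

From dC/dt = 0 with C > 0: 0.00425R* = 0.208, so R* = 48.9.
Substitute into dR/dt = 0: 0.481(1 - 48.9/192) = 0.0296C*.
The bracket is 0.745, giving C* = 0.358/0.0296 = 12.1.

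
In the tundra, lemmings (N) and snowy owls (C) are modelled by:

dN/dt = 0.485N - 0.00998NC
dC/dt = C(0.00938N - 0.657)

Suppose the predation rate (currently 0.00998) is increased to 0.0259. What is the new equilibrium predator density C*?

C* ≈ 18.7

At the interior fixed point, setting dN/dt = 0 with N > 0 fixes C* = (prey growth rate)/(NC coefficient) — independent of the other coefficients.
With the change, C* = 0.485/0.0259 = 18.7; it falls from 48.6.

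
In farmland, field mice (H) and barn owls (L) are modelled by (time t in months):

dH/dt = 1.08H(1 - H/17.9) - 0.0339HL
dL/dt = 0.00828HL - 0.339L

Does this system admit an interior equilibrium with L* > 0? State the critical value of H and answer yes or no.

The predator equation gives dL/dt > 0 only when H > 0.339/0.00828 = 40.9.
Without the predator, H → K = 17.9. Since 17.9 < 40.9, the predator cannot invade.

Threshold H = 40.9; K < 40.9, so no, the predator goes extinct.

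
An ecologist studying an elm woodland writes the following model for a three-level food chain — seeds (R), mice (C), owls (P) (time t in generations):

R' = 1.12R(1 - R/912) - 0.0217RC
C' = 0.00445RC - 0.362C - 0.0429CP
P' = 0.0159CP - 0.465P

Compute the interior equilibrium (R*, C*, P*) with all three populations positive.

From dP/dt = 0: 0.0159C* = 0.465, so C* = 29.2.
From dR/dt = 0: 1.12(1 - R*/912) = 0.0217·29.2, giving R* = 912·(1 - 0.567) = 395.
From dC/dt = 0: 0.00445·395 - 0.362 = 0.0429P*, so P* = 1.4/0.0429 = 32.6.

R* ≈ 395, C* ≈ 29.2, P* ≈ 32.6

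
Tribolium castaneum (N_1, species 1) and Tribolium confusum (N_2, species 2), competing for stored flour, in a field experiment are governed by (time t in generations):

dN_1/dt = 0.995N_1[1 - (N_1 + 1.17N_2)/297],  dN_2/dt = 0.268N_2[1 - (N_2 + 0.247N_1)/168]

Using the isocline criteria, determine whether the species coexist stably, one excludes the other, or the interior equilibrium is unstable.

Compare the nullcline intercepts: K1/α12 = 297/1.17 = 254 > K2 = 168; K2/α21 = 168/0.247 = 680 > K1 = 297.
Since both inequalities hold, each species can invade when rare, so the interior equilibrium is stable.

stable coexistence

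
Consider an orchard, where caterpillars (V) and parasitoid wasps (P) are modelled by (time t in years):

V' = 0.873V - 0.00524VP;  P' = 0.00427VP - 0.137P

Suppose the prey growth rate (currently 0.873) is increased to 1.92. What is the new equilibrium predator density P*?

At the interior fixed point, setting dV/dt = 0 with V > 0 fixes P* = (prey growth rate)/(VP coefficient) — independent of the other coefficients.
With the change, P* = 1.92/0.00524 = 366; it rises from 167.

P* ≈ 366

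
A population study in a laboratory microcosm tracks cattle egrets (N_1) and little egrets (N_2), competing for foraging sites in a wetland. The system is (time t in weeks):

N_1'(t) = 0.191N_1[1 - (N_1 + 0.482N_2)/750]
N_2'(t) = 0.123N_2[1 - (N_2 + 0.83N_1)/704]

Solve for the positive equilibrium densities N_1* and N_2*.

N_1* ≈ 685, N_2* ≈ 136

Setting both brackets to zero gives the nullclines N_1 + 0.482N_2 = 750 and 0.83N_1 + N_2 = 704.
Substituting N_2 = 704 - 0.83N_1 into the first: N_1(1 - 0.482·0.83) = 750 - 0.482·704.
So N_1* = 411/0.6 = 685, and then N_2* = 704 - 0.83·685 = 136.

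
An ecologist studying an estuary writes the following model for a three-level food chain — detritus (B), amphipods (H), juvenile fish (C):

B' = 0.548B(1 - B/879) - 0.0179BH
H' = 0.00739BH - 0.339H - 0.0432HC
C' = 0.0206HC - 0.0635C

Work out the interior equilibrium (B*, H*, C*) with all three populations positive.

From dC/dt = 0: 0.0206H* = 0.0635, so H* = 3.08.
From dB/dt = 0: 0.548(1 - B*/879) = 0.0179·3.08, giving B* = 879·(1 - 0.101) = 790.
From dH/dt = 0: 0.00739·790 - 0.339 = 0.0432C*, so C* = 5.5/0.0432 = 127.

B* ≈ 790, H* ≈ 3.08, C* ≈ 127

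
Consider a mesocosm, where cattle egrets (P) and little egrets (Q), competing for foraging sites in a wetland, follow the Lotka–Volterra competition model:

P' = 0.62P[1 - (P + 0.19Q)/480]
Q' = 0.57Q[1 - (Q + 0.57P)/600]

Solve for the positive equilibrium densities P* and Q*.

Setting both brackets to zero gives the nullclines P + 0.19Q = 480 and 0.57P + Q = 600.
Substituting Q = 600 - 0.57P into the first: P(1 - 0.19·0.57) = 480 - 0.19·600.
So P* = 366/0.892 = 410, and then Q* = 600 - 0.57·410 = 366.

P* ≈ 410, Q* ≈ 366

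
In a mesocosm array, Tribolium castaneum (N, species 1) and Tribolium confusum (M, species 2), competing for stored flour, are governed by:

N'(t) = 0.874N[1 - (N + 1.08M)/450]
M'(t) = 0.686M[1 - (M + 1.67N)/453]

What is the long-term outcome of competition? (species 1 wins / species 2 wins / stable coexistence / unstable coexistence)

unstable coexistence (outcome depends on initial conditions)

Compare the nullcline intercepts: K1/α12 = 450/1.08 = 417 < K2 = 453; K2/α21 = 453/1.67 = 271 < K1 = 450.
Since both are reversed, neither can invade when rare; the interior point is a saddle.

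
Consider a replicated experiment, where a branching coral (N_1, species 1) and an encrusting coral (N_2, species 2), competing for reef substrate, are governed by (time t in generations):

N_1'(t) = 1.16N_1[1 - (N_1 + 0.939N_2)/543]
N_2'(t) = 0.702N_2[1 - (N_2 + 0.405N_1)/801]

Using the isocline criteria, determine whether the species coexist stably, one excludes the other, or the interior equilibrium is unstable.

species 2 excludes species 1

Compare the nullcline intercepts: K1/α12 = 543/0.939 = 578 < K2 = 801; K2/α21 = 801/0.405 = 1980 > K1 = 543.
Since the inequalities point opposite ways, species 2 can invade but species 1 cannot.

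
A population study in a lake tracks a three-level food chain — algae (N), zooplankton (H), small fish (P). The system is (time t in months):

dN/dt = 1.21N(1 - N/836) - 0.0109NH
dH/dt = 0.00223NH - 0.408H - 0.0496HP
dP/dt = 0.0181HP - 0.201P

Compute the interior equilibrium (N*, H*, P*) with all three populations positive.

N* ≈ 752, H* ≈ 11.1, P* ≈ 25.6

From dP/dt = 0: 0.0181H* = 0.201, so H* = 11.1.
From dN/dt = 0: 1.21(1 - N*/836) = 0.0109·11.1, giving N* = 836·(1 - 0.1) = 752.
From dH/dt = 0: 0.00223·752 - 0.408 = 0.0496P*, so P* = 1.27/0.0496 = 25.6.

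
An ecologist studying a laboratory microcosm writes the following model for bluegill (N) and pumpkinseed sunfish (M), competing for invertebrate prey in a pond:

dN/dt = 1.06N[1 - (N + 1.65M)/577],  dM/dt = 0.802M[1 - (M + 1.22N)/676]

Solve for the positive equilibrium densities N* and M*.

N* ≈ 531, M* ≈ 27.6

Setting both brackets to zero gives the nullclines N + 1.65M = 577 and 1.22N + M = 676.
Substituting M = 676 - 1.22N into the first: N(1 - 1.65·1.22) = 577 - 1.65·676.
So N* = -538/-1.01 = 531, and then M* = 676 - 1.22·531 = 27.6.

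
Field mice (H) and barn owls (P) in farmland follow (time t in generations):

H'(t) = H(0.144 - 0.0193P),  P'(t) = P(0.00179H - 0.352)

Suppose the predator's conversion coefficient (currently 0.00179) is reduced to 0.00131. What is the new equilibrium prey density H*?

H* ≈ 269

At the interior fixed point, setting dP/dt = 0 with P > 0 fixes H* = (predator death rate)/(HP coefficient) — independent of the other coefficients.
With the change, H* = 0.352/0.00131 = 269; it rises from 197.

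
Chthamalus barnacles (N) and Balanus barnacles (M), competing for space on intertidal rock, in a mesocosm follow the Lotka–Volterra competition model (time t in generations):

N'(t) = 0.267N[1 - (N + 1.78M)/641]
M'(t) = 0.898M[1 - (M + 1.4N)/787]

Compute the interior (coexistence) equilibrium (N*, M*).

Setting both brackets to zero gives the nullclines N + 1.78M = 641 and 1.4N + M = 787.
Substituting M = 787 - 1.4N into the first: N(1 - 1.78·1.4) = 641 - 1.78·787.
So N* = -760/-1.49 = 509, and then M* = 787 - 1.4·509 = 74.

N* ≈ 509, M* ≈ 74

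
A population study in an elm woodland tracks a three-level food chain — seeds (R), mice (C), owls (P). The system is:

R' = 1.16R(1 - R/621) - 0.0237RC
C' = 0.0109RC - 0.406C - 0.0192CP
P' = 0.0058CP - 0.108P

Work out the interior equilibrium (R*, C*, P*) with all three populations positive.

From dP/dt = 0: 0.0058C* = 0.108, so C* = 18.6.
From dR/dt = 0: 1.16(1 - R*/621) = 0.0237·18.6, giving R* = 621·(1 - 0.38) = 385.
From dC/dt = 0: 0.0109·385 - 0.406 = 0.0192P*, so P* = 3.79/0.0192 = 197.

R* ≈ 385, C* ≈ 18.6, P* ≈ 197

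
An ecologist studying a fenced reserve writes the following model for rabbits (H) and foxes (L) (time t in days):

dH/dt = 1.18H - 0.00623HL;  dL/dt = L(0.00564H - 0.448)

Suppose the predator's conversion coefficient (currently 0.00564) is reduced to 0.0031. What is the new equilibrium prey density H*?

At the interior fixed point, setting dL/dt = 0 with L > 0 fixes H* = (predator death rate)/(HL coefficient) — independent of the other coefficients.
With the change, H* = 0.448/0.0031 = 145; it rises from 79.4.

H* ≈ 145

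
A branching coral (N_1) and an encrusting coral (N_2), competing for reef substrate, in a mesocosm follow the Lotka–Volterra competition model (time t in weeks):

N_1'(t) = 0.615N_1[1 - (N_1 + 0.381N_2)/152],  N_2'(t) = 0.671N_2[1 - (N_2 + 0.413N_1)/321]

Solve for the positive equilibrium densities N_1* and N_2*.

Setting both brackets to zero gives the nullclines N_1 + 0.381N_2 = 152 and 0.413N_1 + N_2 = 321.
Substituting N_2 = 321 - 0.413N_1 into the first: N_1(1 - 0.381·0.413) = 152 - 0.381·321.
So N_1* = 29.7/0.843 = 35.2, and then N_2* = 321 - 0.413·35.2 = 306.

N_1* ≈ 35.2, N_2* ≈ 306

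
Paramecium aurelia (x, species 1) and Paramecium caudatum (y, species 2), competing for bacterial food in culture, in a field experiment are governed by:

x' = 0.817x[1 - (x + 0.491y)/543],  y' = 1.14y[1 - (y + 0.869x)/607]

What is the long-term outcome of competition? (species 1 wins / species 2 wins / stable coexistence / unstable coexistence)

stable coexistence

Compare the nullcline intercepts: K1/α12 = 543/0.491 = 1110 > K2 = 607; K2/α21 = 607/0.869 = 699 > K1 = 543.
Since both inequalities hold, each species can invade when rare, so the interior equilibrium is stable.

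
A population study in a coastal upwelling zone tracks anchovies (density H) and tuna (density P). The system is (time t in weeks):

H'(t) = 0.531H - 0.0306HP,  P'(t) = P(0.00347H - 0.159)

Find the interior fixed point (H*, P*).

H* ≈ 45.8, P* ≈ 17.4

Set dP/dt = 0 with P > 0: 0.00347H - 0.159 = 0, so H* = 0.159/0.00347 = 45.8.
Set dH/dt = 0 with H > 0: 0.531 - 0.0306P = 0, so P* = 0.531/0.0306 = 17.4.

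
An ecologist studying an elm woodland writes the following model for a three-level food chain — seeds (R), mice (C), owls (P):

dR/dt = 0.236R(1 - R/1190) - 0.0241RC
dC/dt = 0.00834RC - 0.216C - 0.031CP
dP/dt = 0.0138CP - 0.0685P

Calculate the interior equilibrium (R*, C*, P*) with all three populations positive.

From dP/dt = 0: 0.0138C* = 0.0685, so C* = 4.96.
From dR/dt = 0: 0.236(1 - R*/1190) = 0.0241·4.96, giving R* = 1190·(1 - 0.507) = 587.
From dC/dt = 0: 0.00834·587 - 0.216 = 0.031P*, so P* = 4.68/0.031 = 151.

R* ≈ 587, C* ≈ 4.96, P* ≈ 151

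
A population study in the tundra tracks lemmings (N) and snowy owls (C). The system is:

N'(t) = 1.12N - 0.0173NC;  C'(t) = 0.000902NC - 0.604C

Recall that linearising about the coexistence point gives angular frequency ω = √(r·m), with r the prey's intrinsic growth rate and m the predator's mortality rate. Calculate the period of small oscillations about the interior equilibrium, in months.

Here r = 1.12 and m = 0.604, so r·m = 0.676.
ω = √0.676 = 0.822 per month, hence T = 2π/ω ≈ 7.64 months.

T ≈ 7.64 months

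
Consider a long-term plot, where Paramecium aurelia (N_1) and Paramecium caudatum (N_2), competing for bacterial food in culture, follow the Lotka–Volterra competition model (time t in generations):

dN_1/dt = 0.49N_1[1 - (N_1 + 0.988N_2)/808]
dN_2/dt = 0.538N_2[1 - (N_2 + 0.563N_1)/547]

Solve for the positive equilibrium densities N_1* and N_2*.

Setting both brackets to zero gives the nullclines N_1 + 0.988N_2 = 808 and 0.563N_1 + N_2 = 547.
Substituting N_2 = 547 - 0.563N_1 into the first: N_1(1 - 0.988·0.563) = 808 - 0.988·547.
So N_1* = 268/0.444 = 603, and then N_2* = 547 - 0.563·603 = 208.

N_1* ≈ 603, N_2* ≈ 208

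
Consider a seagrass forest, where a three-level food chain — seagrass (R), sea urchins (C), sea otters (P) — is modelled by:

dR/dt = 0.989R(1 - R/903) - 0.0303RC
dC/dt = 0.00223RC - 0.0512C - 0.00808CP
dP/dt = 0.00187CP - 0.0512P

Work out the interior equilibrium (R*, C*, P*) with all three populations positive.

R* ≈ 146, C* ≈ 27.4, P* ≈ 33.8

From dP/dt = 0: 0.00187C* = 0.0512, so C* = 27.4.
From dR/dt = 0: 0.989(1 - R*/903) = 0.0303·27.4, giving R* = 903·(1 - 0.839) = 146.
From dC/dt = 0: 0.00223·146 - 0.0512 = 0.00808P*, so P* = 0.273/0.00808 = 33.8.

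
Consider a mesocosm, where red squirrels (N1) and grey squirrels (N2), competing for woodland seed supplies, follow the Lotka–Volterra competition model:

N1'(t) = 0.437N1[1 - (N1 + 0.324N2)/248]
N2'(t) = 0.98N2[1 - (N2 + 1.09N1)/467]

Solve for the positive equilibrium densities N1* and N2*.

Setting both brackets to zero gives the nullclines N1 + 0.324N2 = 248 and 1.09N1 + N2 = 467.
Substituting N2 = 467 - 1.09N1 into the first: N1(1 - 0.324·1.09) = 248 - 0.324·467.
So N1* = 96.7/0.647 = 149, and then N2* = 467 - 1.09·149 = 304.

N1* ≈ 149, N2* ≈ 304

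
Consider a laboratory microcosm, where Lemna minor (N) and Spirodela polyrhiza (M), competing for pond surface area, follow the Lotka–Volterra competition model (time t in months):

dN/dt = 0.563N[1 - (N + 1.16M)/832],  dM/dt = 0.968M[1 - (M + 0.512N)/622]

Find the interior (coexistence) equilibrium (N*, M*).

N* ≈ 272, M* ≈ 483

Setting both brackets to zero gives the nullclines N + 1.16M = 832 and 0.512N + M = 622.
Substituting M = 622 - 0.512N into the first: N(1 - 1.16·0.512) = 832 - 1.16·622.
So N* = 110/0.406 = 272, and then M* = 622 - 0.512·272 = 483.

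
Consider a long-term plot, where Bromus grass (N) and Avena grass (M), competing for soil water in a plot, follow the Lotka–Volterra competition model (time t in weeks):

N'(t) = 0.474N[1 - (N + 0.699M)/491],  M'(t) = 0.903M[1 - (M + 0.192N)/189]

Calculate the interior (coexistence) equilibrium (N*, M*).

Setting both brackets to zero gives the nullclines N + 0.699M = 491 and 0.192N + M = 189.
Substituting M = 189 - 0.192N into the first: N(1 - 0.699·0.192) = 491 - 0.699·189.
So N* = 359/0.866 = 415, and then M* = 189 - 0.192·415 = 109.

N* ≈ 415, M* ≈ 109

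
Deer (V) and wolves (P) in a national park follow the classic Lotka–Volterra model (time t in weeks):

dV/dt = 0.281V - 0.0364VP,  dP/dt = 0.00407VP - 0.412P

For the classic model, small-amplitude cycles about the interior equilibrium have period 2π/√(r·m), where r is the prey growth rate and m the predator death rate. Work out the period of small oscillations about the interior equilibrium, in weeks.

T ≈ 18.5 weeks

Here r = 0.281 and m = 0.412, so r·m = 0.116.
ω = √0.116 = 0.34 per week, hence T = 2π/ω ≈ 18.5 weeks.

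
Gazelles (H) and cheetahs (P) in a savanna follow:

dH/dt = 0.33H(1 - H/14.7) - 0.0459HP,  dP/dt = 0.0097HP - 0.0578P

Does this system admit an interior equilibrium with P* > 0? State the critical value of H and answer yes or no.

Threshold H = 5.96; K > 5.96, so yes, the predator persists.

The predator equation gives dP/dt > 0 only when H > 0.0578/0.0097 = 5.96.
Without the predator, H → K = 14.7. Since 14.7 > 5.96, the predator can invade and persist.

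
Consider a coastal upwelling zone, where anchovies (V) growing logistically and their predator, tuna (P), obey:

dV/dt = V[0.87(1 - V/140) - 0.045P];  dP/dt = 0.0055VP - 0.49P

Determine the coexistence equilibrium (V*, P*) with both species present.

V* ≈ 89.1, P* ≈ 7.03

From dP/dt = 0 with P > 0: 0.0055V* = 0.49, so V* = 89.1.
Substitute into dV/dt = 0: 0.87(1 - 89.1/140) = 0.045P*.
The bracket is 0.364, giving P* = 0.316/0.045 = 7.03.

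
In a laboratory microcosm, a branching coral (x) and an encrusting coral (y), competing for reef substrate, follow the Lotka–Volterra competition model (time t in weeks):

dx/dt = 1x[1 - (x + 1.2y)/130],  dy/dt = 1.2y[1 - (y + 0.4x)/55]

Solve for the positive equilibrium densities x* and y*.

x* ≈ 123, y* ≈ 5.77

Setting both brackets to zero gives the nullclines x + 1.2y = 130 and 0.4x + y = 55.
Substituting y = 55 - 0.4x into the first: x(1 - 1.2·0.4) = 130 - 1.2·55.
So x* = 64/0.52 = 123, and then y* = 55 - 0.4·123 = 5.77.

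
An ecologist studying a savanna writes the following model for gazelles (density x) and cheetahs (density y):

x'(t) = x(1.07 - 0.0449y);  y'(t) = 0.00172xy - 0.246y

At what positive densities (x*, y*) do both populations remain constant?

Set dy/dt = 0 with y > 0: 0.00172x - 0.246 = 0, so x* = 0.246/0.00172 = 143.
Set dx/dt = 0 with x > 0: 1.07 - 0.0449y = 0, so y* = 1.07/0.0449 = 23.8.

x* ≈ 143, y* ≈ 23.8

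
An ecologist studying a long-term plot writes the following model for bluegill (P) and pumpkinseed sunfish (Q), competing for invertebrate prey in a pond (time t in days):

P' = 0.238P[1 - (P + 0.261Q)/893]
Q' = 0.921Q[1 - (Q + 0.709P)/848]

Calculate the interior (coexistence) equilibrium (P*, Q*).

P* ≈ 824, Q* ≈ 264

Setting both brackets to zero gives the nullclines P + 0.261Q = 893 and 0.709P + Q = 848.
Substituting Q = 848 - 0.709P into the first: P(1 - 0.261·0.709) = 893 - 0.261·848.
So P* = 672/0.815 = 824, and then Q* = 848 - 0.709·824 = 264.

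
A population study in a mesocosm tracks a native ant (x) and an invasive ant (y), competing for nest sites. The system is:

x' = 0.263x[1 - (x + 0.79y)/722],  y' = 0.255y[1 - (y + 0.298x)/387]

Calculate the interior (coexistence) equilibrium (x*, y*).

Setting both brackets to zero gives the nullclines x + 0.79y = 722 and 0.298x + y = 387.
Substituting y = 387 - 0.298x into the first: x(1 - 0.79·0.298) = 722 - 0.79·387.
So x* = 416/0.765 = 544, and then y* = 387 - 0.298·544 = 225.

x* ≈ 544, y* ≈ 225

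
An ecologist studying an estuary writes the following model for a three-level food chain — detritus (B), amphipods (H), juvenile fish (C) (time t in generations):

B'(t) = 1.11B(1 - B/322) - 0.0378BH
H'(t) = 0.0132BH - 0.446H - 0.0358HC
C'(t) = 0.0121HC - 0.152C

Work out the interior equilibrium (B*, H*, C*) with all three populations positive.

From dC/dt = 0: 0.0121H* = 0.152, so H* = 12.6.
From dB/dt = 0: 1.11(1 - B*/322) = 0.0378·12.6, giving B* = 322·(1 - 0.428) = 184.
From dH/dt = 0: 0.0132·184 - 0.446 = 0.0358C*, so C* = 1.99/0.0358 = 55.5.

B* ≈ 184, H* ≈ 12.6, C* ≈ 55.5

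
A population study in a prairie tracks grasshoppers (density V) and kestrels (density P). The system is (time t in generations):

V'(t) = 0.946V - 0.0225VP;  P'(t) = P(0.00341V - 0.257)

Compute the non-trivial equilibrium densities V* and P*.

Set dP/dt = 0 with P > 0: 0.00341V - 0.257 = 0, so V* = 0.257/0.00341 = 75.4.
Set dV/dt = 0 with V > 0: 0.946 - 0.0225P = 0, so P* = 0.946/0.0225 = 42.

V* ≈ 75.4, P* ≈ 42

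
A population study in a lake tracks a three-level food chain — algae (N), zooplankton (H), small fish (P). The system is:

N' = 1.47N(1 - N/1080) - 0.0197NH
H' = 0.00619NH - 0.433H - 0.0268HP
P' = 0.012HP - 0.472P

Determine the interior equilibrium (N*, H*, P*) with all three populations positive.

N* ≈ 511, H* ≈ 39.3, P* ≈ 102

From dP/dt = 0: 0.012H* = 0.472, so H* = 39.3.
From dN/dt = 0: 1.47(1 - N*/1080) = 0.0197·39.3, giving N* = 1080·(1 - 0.527) = 511.
From dH/dt = 0: 0.00619·511 - 0.433 = 0.0268P*, so P* = 2.73/0.0268 = 102.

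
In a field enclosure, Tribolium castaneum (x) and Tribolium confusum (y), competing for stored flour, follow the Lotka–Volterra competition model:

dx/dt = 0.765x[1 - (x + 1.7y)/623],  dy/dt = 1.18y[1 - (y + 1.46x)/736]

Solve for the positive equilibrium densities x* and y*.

Setting both brackets to zero gives the nullclines x + 1.7y = 623 and 1.46x + y = 736.
Substituting y = 736 - 1.46x into the first: x(1 - 1.7·1.46) = 623 - 1.7·736.
So x* = -628/-1.48 = 424, and then y* = 736 - 1.46·424 = 117.

x* ≈ 424, y* ≈ 117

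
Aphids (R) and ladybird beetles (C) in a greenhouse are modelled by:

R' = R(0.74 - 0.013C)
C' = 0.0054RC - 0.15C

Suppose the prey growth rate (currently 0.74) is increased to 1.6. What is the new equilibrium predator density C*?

At the interior fixed point, setting dR/dt = 0 with R > 0 fixes C* = (prey growth rate)/(RC coefficient) — independent of the other coefficients.
With the change, C* = 1.6/0.013 = 123; it rises from 56.9.

C* ≈ 123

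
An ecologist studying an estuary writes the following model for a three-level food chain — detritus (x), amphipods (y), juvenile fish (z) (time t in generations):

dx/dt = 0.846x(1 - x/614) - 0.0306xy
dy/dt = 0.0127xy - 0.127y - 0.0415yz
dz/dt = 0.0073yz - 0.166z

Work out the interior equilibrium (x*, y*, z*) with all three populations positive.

From dz/dt = 0: 0.0073y* = 0.166, so y* = 22.7.
From dx/dt = 0: 0.846(1 - x*/614) = 0.0306·22.7, giving x* = 614·(1 - 0.823) = 109.
From dy/dt = 0: 0.0127·109 - 0.127 = 0.0415z*, so z* = 1.26/0.0415 = 30.3.

x* ≈ 109, y* ≈ 22.7, z* ≈ 30.3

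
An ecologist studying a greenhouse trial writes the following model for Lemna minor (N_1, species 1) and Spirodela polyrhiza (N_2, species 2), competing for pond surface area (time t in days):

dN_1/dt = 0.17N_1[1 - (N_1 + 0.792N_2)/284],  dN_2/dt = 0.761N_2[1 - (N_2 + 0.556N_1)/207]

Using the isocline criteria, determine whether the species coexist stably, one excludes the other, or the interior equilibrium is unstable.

stable coexistence

Compare the nullcline intercepts: K1/α12 = 284/0.792 = 359 > K2 = 207; K2/α21 = 207/0.556 = 372 > K1 = 284.
Since both inequalities hold, each species can invade when rare, so the interior equilibrium is stable.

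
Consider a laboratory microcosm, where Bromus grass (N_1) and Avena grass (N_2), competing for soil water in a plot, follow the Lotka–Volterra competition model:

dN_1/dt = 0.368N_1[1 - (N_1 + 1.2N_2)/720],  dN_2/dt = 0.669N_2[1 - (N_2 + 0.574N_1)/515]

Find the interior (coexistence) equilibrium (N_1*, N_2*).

Setting both brackets to zero gives the nullclines N_1 + 1.2N_2 = 720 and 0.574N_1 + N_2 = 515.
Substituting N_2 = 515 - 0.574N_1 into the first: N_1(1 - 1.2·0.574) = 720 - 1.2·515.
So N_1* = 102/0.311 = 328, and then N_2* = 515 - 0.574·328 = 327.

N_1* ≈ 328, N_2* ≈ 327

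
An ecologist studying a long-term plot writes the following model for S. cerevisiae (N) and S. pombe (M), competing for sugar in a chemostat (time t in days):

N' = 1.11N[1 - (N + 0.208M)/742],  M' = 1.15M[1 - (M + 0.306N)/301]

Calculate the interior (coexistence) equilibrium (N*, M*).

N* ≈ 726, M* ≈ 79

Setting both brackets to zero gives the nullclines N + 0.208M = 742 and 0.306N + M = 301.
Substituting M = 301 - 0.306N into the first: N(1 - 0.208·0.306) = 742 - 0.208·301.
So N* = 679/0.936 = 726, and then M* = 301 - 0.306·726 = 79.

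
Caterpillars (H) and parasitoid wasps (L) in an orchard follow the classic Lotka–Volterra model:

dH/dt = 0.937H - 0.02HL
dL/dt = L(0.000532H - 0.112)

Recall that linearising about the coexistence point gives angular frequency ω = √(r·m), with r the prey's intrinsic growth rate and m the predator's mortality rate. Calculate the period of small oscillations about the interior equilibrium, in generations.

T ≈ 19.4 generations

Here r = 0.937 and m = 0.112, so r·m = 0.105.
ω = √0.105 = 0.324 per generation, hence T = 2π/ω ≈ 19.4 generations.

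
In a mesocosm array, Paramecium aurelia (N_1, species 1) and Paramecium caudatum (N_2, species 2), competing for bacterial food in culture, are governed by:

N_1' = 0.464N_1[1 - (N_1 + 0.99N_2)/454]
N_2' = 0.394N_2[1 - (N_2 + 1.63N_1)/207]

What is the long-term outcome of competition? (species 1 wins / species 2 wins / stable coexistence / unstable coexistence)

species 1 excludes species 2

Compare the nullcline intercepts: K1/α12 = 454/0.99 = 459 > K2 = 207; K2/α21 = 207/1.63 = 127 < K1 = 454.
Since the inequalities point opposite ways, species 1 can invade but species 2 cannot.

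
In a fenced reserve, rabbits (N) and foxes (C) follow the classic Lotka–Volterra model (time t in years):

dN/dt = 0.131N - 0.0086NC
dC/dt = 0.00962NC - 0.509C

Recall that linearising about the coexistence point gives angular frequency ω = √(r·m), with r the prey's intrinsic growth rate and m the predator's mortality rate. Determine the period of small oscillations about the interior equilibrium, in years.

T ≈ 24.3 years

Here r = 0.131 and m = 0.509, so r·m = 0.0667.
ω = √0.0667 = 0.258 per year, hence T = 2π/ω ≈ 24.3 years.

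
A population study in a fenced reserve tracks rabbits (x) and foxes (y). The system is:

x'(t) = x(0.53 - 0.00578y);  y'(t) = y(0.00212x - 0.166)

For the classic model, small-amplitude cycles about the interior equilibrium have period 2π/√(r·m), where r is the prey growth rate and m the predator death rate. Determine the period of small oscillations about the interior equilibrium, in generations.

Here r = 0.53 and m = 0.166, so r·m = 0.088.
ω = √0.088 = 0.297 per generation, hence T = 2π/ω ≈ 21.2 generations.

T ≈ 21.2 generations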